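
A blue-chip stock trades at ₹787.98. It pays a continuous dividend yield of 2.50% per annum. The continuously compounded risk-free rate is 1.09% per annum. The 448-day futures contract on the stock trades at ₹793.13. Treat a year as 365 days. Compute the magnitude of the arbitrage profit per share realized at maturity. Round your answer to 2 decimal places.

Fair futures: F* = S·e^(carry·T), with carry = (r − q) = 0.0109 − 0.0250 = -0.0141
F* = 787.98 · e^(-0.0141 × 448/365) = 787.98 · e^-0.017306 = 787.98 × 0.982843 = ₹774.4606
Market ₹793.13 > fair ₹774.4606: forward overpriced → cash-and-carry (buy spot, short the forward).
At maturity, profit = |F_mkt − F*| = |793.13 − 774.4606| = ₹18.67 per share

₹18.67 per share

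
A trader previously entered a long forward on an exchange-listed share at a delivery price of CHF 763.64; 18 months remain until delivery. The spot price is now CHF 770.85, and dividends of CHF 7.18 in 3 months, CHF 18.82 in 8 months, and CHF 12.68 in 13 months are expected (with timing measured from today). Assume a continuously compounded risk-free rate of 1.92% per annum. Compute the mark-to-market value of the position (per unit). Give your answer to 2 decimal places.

-CHF 9.26

PV(remaining dividends) I = 7.18·e^(−0.0192·3/12) + 18.82·e^(−0.0192·8/12) + 12.68·e^(−0.0192·13/12) = 38.1452
Current forward F = (S − I)·e^(rT) = (770.85 − 38.1452)·e^(0.0192·18/12) = 732.7048 × 1.029219 = 754.1137
Value (long) = (F − K)·e^(−rT) = (754.1137 − 763.64) × 0.971611 = -9.2559
Value = -CHF 9.26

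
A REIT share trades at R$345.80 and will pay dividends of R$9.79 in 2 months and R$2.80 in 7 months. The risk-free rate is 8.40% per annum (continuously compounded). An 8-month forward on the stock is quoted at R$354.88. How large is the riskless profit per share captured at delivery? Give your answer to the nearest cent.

PV(dividends) I = 9.79·e^(−0.0840·2/12) + 2.80·e^(−0.0840·7/12) = 12.3200
Fair forward F* = (S − I)·e^(rT) = (345.80 − 12.3200)·e^0.056000 = 333.4800 × 1.057598 = 352.6878
Market R$354.88 > fair 352.6878: forward overpriced → cash-and-carry (borrow at r, buy the stock and collect the dividends, short the forward).
Profit at T = |F_mkt − F*| = |354.88 − 352.6878| = R$2.19 per share

R$2.19 per share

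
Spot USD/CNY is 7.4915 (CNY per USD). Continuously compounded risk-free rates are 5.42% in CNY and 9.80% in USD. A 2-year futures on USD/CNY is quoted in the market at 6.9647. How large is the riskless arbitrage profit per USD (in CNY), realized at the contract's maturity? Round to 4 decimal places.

Fair futures: F* = S·e^(carry·T), with carry = (r_CNY − r_USD) = 0.0542 − 0.0980 = -0.0438
F* = 7.4915 · e^(-0.0438 × 2) = 7.4915 · e^-0.087600 = 7.4915 × 0.916127 = 6.8632
Market 6.9647 > fair 6.8632: forward overpriced → cash-and-carry (buy spot, short the forward).
At maturity, profit = |F_mkt − F*| = |6.9647 − 6.8632| = 0.1015 per USD (in CNY)

0.1015 per USD (in CNY)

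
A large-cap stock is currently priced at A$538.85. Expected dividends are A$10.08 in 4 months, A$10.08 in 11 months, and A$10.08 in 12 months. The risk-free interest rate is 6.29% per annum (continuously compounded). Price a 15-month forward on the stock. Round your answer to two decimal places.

PV(dividends) I = 10.08·e^(−0.0629·4/12) + 10.08·e^(−0.0629·11/12) + 10.08·e^(−0.0629·12/12)
I = 9.8709 + 9.5152 + 9.4655 = 28.8516
F = (S − I)·e^(rT) = (538.85 − 28.8516) · e^(0.0629·15/12)
= 509.9984 · e^0.078625 = 509.9984 × 1.081799 = A$551.72

A$551.72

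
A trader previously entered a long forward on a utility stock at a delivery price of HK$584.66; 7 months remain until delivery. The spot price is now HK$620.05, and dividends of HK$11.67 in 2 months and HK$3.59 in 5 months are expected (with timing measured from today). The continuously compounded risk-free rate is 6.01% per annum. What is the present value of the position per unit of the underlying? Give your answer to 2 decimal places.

PV(remaining dividends) I = 11.67·e^(−0.0601·2/12) + 3.59·e^(−0.0601·5/12) = 15.0549
Current forward F = (S − I)·e^(rT) = (620.05 − 15.0549)·e^(0.0601·7/12) = 604.9951 × 1.035680 = 626.5813
Value (long) = (F − K)·e^(−rT) = (626.5813 − 584.66) × 0.965549 = 40.4771
Value = HK$40.48

HK$40.48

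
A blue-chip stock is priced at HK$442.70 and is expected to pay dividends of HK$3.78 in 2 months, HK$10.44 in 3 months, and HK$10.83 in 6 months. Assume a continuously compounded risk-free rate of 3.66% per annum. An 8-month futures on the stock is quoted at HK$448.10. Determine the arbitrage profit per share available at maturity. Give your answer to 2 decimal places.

PV(dividends) I = 3.78·e^(−0.0366·2/12) + 10.44·e^(−0.0366·3/12) + 10.83·e^(−0.0366·6/12) = 24.7355
Fair futures F* = (S − I)·e^(rT) = (442.70 − 24.7355)·e^0.024400 = 417.9645 × 1.024700 = 428.2882
Market HK$448.10 > fair 428.2882: forward overpriced → cash-and-carry (borrow at r, buy the stock and collect the dividends, short the forward).
Profit at T = |F_mkt − F*| = |448.10 − 428.2882| = HK$19.81 per share

HK$19.81 per share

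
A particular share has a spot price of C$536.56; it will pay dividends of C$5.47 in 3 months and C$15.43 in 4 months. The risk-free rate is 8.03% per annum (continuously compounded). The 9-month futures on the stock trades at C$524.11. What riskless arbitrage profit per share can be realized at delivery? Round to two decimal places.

PV(dividends) I = 5.47·e^(−0.0803·3/12) + 15.43·e^(−0.0803·4/12) = 20.3838
Fair futures F* = (S − I)·e^(rT) = (536.56 − 20.3838)·e^0.060225 = 516.1762 × 1.062075 = 548.2178
Market C$524.11 < fair 548.2178: forward underpriced → reverse cash-and-carry (short the stock, invest proceeds at r, pay the dividends, go long the forward).
Profit at T = |F_mkt − F*| = |524.11 − 548.2178| = C$24.11 per share

C$24.11 per share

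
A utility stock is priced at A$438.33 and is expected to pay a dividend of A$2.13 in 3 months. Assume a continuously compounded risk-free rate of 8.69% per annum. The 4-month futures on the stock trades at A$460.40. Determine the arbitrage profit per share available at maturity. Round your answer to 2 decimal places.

A$11.33 per share

PV(dividends) I = 2.13·e^(−0.0869·3/12) = 2.0842
Fair futures F* = (S − I)·e^(rT) = (438.33 − 2.0842)·e^0.028967 = 436.2458 × 1.029391 = 449.0675
Market A$460.40 > fair 449.0675: forward overpriced → cash-and-carry (borrow at r, buy the stock and collect the dividends, short the forward).
Profit at T = |F_mkt − F*| = |460.40 − 449.0675| = A$11.33 per share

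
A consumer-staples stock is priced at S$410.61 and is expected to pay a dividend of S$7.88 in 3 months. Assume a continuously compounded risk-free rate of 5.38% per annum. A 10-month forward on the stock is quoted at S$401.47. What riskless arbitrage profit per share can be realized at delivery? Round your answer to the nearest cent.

S$19.84 per share

PV(dividends) I = 7.88·e^(−0.0538·3/12) = 7.7747
Fair forward F* = (S − I)·e^(rT) = (410.61 − 7.7747)·e^0.044833 = 402.8353 × 1.045853 = 421.3065
Market S$401.47 < fair 421.3065: forward underpriced → reverse cash-and-carry (short the stock, invest proceeds at r, pay the dividends, go long the forward).
Profit at T = |F_mkt − F*| = |401.47 − 421.3065| = S$19.84 per share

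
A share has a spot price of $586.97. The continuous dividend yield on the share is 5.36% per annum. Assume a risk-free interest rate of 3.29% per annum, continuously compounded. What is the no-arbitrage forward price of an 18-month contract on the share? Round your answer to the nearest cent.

$569.02

F = S·e^((r − q)T) = 586.97 · e^((0.0329 − 0.0536) × 18/12)
= 586.97 · e^-0.031050 = 586.97 × 0.969427
F = $569.02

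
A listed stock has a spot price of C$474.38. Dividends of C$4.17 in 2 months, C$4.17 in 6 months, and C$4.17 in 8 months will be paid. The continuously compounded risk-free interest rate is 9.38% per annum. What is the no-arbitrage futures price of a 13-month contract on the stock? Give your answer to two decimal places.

PV(dividends) I = 4.17·e^(−0.0938·2/12) + 4.17·e^(−0.0938·6/12) + 4.17·e^(−0.0938·8/12)
I = 4.1053 + 3.9789 + 3.9172 = 12.0014
F = (S − I)·e^(rT) = (474.38 − 12.0014) · e^(0.0938·13/12)
= 462.3786 · e^0.101617 = 462.3786 × 1.106959 = C$511.83

C$511.83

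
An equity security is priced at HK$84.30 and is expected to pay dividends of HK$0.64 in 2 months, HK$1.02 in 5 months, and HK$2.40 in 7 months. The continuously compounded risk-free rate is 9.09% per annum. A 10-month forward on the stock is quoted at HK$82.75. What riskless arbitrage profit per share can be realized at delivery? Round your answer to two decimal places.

HK$3.99 per share

PV(dividends) I = 0.64·e^(−0.0909·2/12) + 1.02·e^(−0.0909·5/12) + 2.40·e^(−0.0909·7/12) = 3.8885
Fair forward F* = (S − I)·e^(rT) = (84.30 − 3.8885)·e^0.075750 = 80.4115 × 1.078693 = 86.7393
Market HK$82.75 < fair 86.7393: forward underpriced → reverse cash-and-carry (short the stock, invest proceeds at r, pay the dividends, go long the forward).
Profit at T = |F_mkt − F*| = |82.75 − 86.7393| = HK$3.99 per share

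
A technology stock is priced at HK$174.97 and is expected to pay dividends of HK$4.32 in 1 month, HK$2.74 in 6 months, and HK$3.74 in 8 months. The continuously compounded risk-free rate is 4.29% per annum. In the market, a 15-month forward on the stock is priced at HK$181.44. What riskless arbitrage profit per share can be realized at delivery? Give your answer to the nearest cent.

HK$8.04 per share

PV(dividends) I = 4.32·e^(−0.0429·1/12) + 2.74·e^(−0.0429·6/12) + 3.74·e^(−0.0429·8/12) = 10.6210
Fair forward F* = (S − I)·e^(rT) = (174.97 − 10.6210)·e^0.053625 = 164.3490 × 1.055089 = 173.4028
Market HK$181.44 > fair 173.4028: forward overpriced → cash-and-carry (borrow at r, buy the stock and collect the dividends, short the forward).
Profit at T = |F_mkt − F*| = |181.44 − 173.4028| = HK$8.04 per share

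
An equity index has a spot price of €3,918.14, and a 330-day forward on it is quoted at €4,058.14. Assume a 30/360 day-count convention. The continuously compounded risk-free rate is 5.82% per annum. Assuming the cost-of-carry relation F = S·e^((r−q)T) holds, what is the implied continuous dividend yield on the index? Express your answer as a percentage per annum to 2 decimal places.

From F = S·e^((r−q)T): (r − q) = ln(F/S)/T
ln(4058.14/3918.14) = ln(1.035731) = 0.035107
(r − q) = 0.035107 / (330/360) = 0.038299
q = r − ln(F/S)/T = 0.0582 − 0.038299 = 0.019901
q = 1.99%

1.99%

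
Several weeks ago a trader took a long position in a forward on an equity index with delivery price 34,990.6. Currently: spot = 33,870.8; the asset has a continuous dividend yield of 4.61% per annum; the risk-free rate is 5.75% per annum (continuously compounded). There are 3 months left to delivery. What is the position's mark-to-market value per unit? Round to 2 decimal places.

-1008.53

Current fair forward for the remaining 3 months: F = S·e^((r − q)·T), (r − q) = 0.0575 − 0.0461 = 0.0114
F = 33870.8 · e^(0.0114 × 3/12) = 33870.8 × 1.00285407 = 33967.4696
Value of long forward = (F − K)·e^(−rT) = (33967.4696 − 34990.6) · e^(−0.0575·3/12)
= -1023.1304 × 0.98572783 = -1008.53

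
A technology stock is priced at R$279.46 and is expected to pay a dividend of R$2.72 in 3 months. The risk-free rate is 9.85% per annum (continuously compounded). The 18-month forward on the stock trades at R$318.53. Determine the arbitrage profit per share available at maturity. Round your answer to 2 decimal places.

R$2.35 per share

PV(dividends) I = 2.72·e^(−0.0985·3/12) = 2.6538
Fair forward F* = (S − I)·e^(rT) = (279.46 − 2.6538)·e^0.147750 = 276.8062 × 1.159223 = 320.8801
Market R$318.53 < fair 320.8801: forward underpriced → reverse cash-and-carry (short the stock, invest proceeds at r, pay the dividends, go long the forward).
Profit at T = |F_mkt − F*| = |318.53 − 320.8801| = R$2.35 per share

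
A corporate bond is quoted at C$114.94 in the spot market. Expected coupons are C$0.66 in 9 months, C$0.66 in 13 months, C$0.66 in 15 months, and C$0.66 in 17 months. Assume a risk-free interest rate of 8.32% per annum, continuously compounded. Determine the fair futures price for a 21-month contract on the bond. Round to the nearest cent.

PV(coupons) I = 0.66·e^(−0.0832·9/12) + 0.66·e^(−0.0832·13/12) + 0.66·e^(−0.0832·15/12) + 0.66·e^(−0.0832·17/12)
I = 0.6201 + 0.6031 + 0.5948 + 0.5866 = 2.4046
F = (S − I)·e^(rT) = (114.94 − 2.4046) · e^(0.0832·21/12)
= 112.5354 · e^0.145600 = 112.5354 × 1.156733 = C$130.17

C$130.17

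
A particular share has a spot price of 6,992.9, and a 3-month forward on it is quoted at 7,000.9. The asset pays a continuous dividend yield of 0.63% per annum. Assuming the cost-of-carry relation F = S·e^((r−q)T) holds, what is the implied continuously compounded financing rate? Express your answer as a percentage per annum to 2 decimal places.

From F = S·e^((r−q)T): (r − q) = ln(F/S)/T
ln(7000.9/6992.9) = ln(1.001144) = 0.001143
(r − q) = 0.001143 / (3/12) = 0.004572
r = ln(F/S)/T + q = 0.004572 + 0.0063 = 0.010872
r = 1.09%

1.09%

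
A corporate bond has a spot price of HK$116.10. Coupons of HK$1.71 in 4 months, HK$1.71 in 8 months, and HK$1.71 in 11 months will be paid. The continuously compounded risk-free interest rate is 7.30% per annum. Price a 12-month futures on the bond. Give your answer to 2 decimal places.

PV(coupons) I = 1.71·e^(−0.0730·4/12) + 1.71·e^(−0.0730·8/12) + 1.71·e^(−0.0730·11/12)
I = 1.6689 + 1.6288 + 1.5993 = 4.8970
F = (S − I)·e^(rT) = (116.10 − 4.8970) · e^(0.0730·12/12)
= 111.2030 · e^0.073000 = 111.2030 × 1.075731 = HK$119.62

HK$119.62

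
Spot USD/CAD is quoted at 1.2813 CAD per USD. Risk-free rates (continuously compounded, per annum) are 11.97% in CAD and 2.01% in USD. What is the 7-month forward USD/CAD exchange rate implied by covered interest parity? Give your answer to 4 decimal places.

F = S·e^((r_CAD − r_USD)T) = 1.2813 · e^((0.1197 − 0.0201) × 7/12)
= 1.2813 · e^0.058100 = 1.2813 × 1.059821
F = 1.3579 CAD per USD

1.3579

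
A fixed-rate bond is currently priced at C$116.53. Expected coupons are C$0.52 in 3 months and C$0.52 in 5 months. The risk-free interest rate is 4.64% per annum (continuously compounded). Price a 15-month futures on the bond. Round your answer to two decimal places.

C$122.40

PV(coupons) I = 0.52·e^(−0.0464·3/12) + 0.52·e^(−0.0464·5/12)
I = 0.5140 + 0.5100 = 1.0240
F = (S − I)·e^(rT) = (116.53 − 1.0240) · e^(0.0464·15/12)
= 115.5060 · e^0.058000 = 115.5060 × 1.059715 = C$122.40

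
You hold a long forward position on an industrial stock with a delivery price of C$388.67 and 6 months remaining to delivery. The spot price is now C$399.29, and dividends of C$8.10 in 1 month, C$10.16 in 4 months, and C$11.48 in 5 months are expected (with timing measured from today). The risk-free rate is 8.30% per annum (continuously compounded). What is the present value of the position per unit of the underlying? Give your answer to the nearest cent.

-C$2.60

PV(remaining dividends) I = 8.10·e^(−0.0830·1/12) + 10.16·e^(−0.0830·4/12) + 11.48·e^(−0.0830·5/12) = 29.0167
Current forward F = (S − I)·e^(rT) = (399.29 − 29.0167)·e^(0.0830·6/12) = 370.2733 × 1.042373 = 385.9629
Value (long) = (F − K)·e^(−rT) = (385.9629 − 388.67) × 0.959349 = -2.5971
Value = -C$2.60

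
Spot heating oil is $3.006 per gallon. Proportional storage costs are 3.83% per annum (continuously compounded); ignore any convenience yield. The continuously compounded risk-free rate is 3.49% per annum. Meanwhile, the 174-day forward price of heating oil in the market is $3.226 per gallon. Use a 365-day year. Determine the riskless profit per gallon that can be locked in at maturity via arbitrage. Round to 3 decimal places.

Fair forward: F* = S·e^(carry·T), with carry = (r + u) = 0.0349 + 0.0383 = 0.0732
F* = 3.006 · e^(0.0732 × 174/365) = 3.006 · e^0.034895 = 3.006 × 1.035511 = $3.1127
Market $3.226 > fair $3.1127: forward overpriced → cash-and-carry (buy spot, short the forward).
At maturity, profit = |F_mkt − F*| = |3.226 − 3.1127| = $0.113 per gallon

$0.113 per gallon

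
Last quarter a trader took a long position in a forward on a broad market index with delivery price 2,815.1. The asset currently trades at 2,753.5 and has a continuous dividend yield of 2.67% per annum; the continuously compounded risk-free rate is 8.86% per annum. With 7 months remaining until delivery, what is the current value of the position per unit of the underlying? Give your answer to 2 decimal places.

Current fair forward for the remaining 7 months: F = S·e^((r − q)·T), (r − q) = 0.0886 − 0.0267 = 0.0619
F = 2753.5 · e^(0.0619 × 7/12) = 2753.5 × 1.03676816 = 2854.7411
Value of long forward = (F − K)·e^(−rT) = (2854.7411 − 2815.1) · e^(−0.0886·7/12)
= 39.6411 × 0.94962954 = 37.64

37.64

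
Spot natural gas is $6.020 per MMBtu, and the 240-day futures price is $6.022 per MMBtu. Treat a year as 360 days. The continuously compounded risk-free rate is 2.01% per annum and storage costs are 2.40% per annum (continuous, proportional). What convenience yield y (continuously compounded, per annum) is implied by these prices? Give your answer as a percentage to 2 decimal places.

F = S·e^((r+u−y)T) ⇒ (r+u−y) = ln(F/S)/T
ln(6.022/6.020) = 0.000332; /T ⇒ 0.000498
y = r + u − ln(F/S)/T = 0.0201 + 0.0240 − 0.000498 = 0.043602
y = 4.36%

4.36%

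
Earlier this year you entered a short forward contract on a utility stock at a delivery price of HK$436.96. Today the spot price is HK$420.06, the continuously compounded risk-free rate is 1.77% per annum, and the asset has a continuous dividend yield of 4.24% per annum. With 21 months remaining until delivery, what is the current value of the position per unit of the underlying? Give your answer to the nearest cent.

Current fair forward for the remaining 21 months: F = S·e^((r − q)·T), (r − q) = 0.0177 − 0.0424 = -0.0247
F = 420.06 · e^(-0.0247 × 21/12) = 420.06 × 0.957696 = 402.2898
Value of long forward = (F − K)·e^(−rT) = (402.2898 − 436.96) · e^(−0.0177·21/12)
= -34.6702 × 0.969500 = -33.61
Short position value = −(long value) = HK$33.61

HK$33.61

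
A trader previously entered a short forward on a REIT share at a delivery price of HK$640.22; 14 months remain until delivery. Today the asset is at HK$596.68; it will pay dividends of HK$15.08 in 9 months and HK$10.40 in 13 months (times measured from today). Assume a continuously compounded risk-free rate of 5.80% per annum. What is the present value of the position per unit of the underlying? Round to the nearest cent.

PV(remaining dividends) I = 15.08·e^(−0.0580·9/12) + 10.40·e^(−0.0580·13/12) = 24.2047
Current forward F = (S − I)·e^(rT) = (596.68 − 24.2047)·e^(0.0580·14/12) = 572.4753 × 1.070009 = 612.5537
Value (long) = (F − K)·e^(−rT) = (612.5537 − 640.22) × 0.934572 = -25.8561
Short position value = −(long value) = HK$25.86

HK$25.86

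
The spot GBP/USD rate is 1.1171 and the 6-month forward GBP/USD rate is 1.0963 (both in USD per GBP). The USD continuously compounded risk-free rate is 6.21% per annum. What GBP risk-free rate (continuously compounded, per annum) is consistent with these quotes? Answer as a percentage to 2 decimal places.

9.97%

F = S·e^((r_USD − r_GBP)T) ⇒ r_GBP = r_USD − ln(F/S)/T
ln(1.0963/1.1171) = -0.018795; /(6/12) = -0.037590
r_GBP = 0.0621 + 0.037590 = 0.099690
r_GBP = 9.97%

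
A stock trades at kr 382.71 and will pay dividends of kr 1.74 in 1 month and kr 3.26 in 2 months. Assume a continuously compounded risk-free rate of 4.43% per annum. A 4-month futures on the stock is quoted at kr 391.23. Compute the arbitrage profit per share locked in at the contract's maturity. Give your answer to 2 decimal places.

PV(dividends) I = 1.74·e^(−0.0443·1/12) + 3.26·e^(−0.0443·2/12) = 4.9696
Fair futures F* = (S − I)·e^(rT) = (382.71 − 4.9696)·e^0.014767 = 377.7404 × 1.014877 = 383.3600
Market kr 391.23 > fair 383.3600: forward overpriced → cash-and-carry (borrow at r, buy the stock and collect the dividends, short the forward).
Profit at T = |F_mkt − F*| = |391.23 − 383.3600| = kr 7.87 per share

kr 7.87 per share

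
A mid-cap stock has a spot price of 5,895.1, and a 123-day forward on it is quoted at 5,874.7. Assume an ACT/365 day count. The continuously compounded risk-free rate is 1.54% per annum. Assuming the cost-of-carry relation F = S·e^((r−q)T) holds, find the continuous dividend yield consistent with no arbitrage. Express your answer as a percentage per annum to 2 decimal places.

From F = S·e^((r−q)T): (r − q) = ln(F/S)/T
ln(5874.7/5895.1) = ln(0.996539) = -0.003467
(r − q) = -0.003467 / (123/365) = -0.010288
q = r − ln(F/S)/T = 0.0154 + 0.010288 = 0.025688
q = 2.57%

2.57%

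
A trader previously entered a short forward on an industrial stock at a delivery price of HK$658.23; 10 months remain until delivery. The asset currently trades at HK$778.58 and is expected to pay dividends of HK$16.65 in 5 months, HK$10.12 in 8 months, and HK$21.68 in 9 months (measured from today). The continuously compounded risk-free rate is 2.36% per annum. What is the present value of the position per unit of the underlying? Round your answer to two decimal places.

PV(remaining dividends) I = 16.65·e^(−0.0236·5/12) + 10.12·e^(−0.0236·8/12) + 21.68·e^(−0.0236·9/12) = 47.7487
Current forward F = (S − I)·e^(rT) = (778.58 − 47.7487)·e^(0.0236·10/12) = 730.8313 × 1.019861 = 745.3463
Value (long) = (F − K)·e^(−rT) = (745.3463 − 658.23) × 0.980525 = 85.4197
Short position value = −(long value) = -HK$85.42

-HK$85.42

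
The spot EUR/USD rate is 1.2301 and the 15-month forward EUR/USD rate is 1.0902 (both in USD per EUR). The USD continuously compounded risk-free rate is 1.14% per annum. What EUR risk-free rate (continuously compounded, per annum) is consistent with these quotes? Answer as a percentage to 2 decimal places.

10.80%

F = S·e^((r_USD − r_EUR)T) ⇒ r_EUR = r_USD − ln(F/S)/T
ln(1.0902/1.2301) = -0.120734; /(15/12) = -0.096587
r_EUR = 0.0114 + 0.096587 = 0.107987
r_EUR = 10.80%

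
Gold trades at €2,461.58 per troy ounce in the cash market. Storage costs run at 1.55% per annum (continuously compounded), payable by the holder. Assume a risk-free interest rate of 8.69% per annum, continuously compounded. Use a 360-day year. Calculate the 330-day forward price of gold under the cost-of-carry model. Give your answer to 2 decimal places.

Net carry = r + u − y = 0.0869 + 0.0155 − 0.0000 = 0.1024
F = S·e^((r+u−y)T) = 2461.58 · e^(0.1024 × 330/360) = 2461.58 · e^0.09386667
= 2461.58 × 1.09841328 = €2,703.83 per troy ounce

€2,703.83 per troy ounce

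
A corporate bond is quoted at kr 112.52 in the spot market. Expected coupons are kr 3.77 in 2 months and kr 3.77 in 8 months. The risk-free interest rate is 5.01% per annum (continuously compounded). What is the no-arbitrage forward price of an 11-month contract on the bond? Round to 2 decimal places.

kr 110.08

PV(coupons) I = 3.77·e^(−0.0501·2/12) + 3.77·e^(−0.0501·8/12)
I = 3.7387 + 3.6462 = 7.3849
F = (S − I)·e^(rT) = (112.52 − 7.3849) · e^(0.0501·11/12)
= 105.1351 · e^0.045925 = 105.1351 × 1.046996 = kr 110.08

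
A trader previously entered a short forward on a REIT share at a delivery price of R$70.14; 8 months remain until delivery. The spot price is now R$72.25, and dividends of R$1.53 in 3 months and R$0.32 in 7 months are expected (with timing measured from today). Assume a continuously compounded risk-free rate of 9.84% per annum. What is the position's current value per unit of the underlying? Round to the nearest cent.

PV(remaining dividends) I = 1.53·e^(−0.0984·3/12) + 0.32·e^(−0.0984·7/12) = 1.7950
Current forward F = (S − I)·e^(rT) = (72.25 − 1.7950)·e^(0.0984·8/12) = 70.4550 × 1.067800 = 75.2318
Value (long) = (F − K)·e^(−rT) = (75.2318 − 70.14) × 0.936505 = 4.7685
Short position value = −(long value) = -R$4.77

-R$4.77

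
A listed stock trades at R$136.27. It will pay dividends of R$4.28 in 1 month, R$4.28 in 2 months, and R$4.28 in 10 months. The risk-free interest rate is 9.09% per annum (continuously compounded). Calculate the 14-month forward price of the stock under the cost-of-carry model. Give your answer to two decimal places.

R$137.69

PV(dividends) I = 4.28·e^(−0.0909·1/12) + 4.28·e^(−0.0909·2/12) + 4.28·e^(−0.0909·10/12)
I = 4.2477 + 4.2156 + 3.9678 = 12.4311
F = (S − I)·e^(rT) = (136.27 − 12.4311) · e^(0.0909·14/12)
= 123.8389 · e^0.106050 = 123.8389 × 1.111877 = R$137.69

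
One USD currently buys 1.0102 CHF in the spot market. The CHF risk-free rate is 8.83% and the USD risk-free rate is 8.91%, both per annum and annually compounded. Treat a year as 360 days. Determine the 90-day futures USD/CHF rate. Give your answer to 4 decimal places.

1.0100

By covered interest parity, F = S · (1+r_CHF)^T / (1+r_USD)^T
= 1.0102 × 1.021380 / 1.021567 = 1.0102 × 0.999817
F = 1.0100 CHF per USD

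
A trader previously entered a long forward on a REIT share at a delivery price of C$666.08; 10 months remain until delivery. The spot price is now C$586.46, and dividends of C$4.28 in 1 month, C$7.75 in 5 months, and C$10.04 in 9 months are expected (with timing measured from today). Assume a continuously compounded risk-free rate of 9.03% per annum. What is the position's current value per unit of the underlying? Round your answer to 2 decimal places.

-C$52.43

PV(remaining dividends) I = 4.28·e^(−0.0903·1/12) + 7.75·e^(−0.0903·5/12) + 10.04·e^(−0.0903·9/12) = 21.0943
Current forward F = (S − I)·e^(rT) = (586.46 − 21.0943)·e^(0.0903·10/12) = 565.3657 × 1.078154 = 609.5513
Value (long) = (F − K)·e^(−rT) = (609.5513 − 666.08) × 0.927512 = -52.4310
Value = -C$52.43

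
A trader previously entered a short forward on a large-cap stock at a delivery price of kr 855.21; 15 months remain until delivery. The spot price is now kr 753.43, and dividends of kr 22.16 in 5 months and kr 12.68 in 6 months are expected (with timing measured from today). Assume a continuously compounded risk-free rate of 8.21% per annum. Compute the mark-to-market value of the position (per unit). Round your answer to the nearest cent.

kr 51.95

PV(remaining dividends) I = 22.16·e^(−0.0821·5/12) + 12.68·e^(−0.0821·6/12) = 33.5848
Current forward F = (S − I)·e^(rT) = (753.43 − 33.5848)·e^(0.0821·15/12) = 719.8452 × 1.108076 = 797.6432
Value (long) = (F − K)·e^(−rT) = (797.6432 − 855.21) × 0.902465 = -51.9520
Short position value = −(long value) = kr 51.95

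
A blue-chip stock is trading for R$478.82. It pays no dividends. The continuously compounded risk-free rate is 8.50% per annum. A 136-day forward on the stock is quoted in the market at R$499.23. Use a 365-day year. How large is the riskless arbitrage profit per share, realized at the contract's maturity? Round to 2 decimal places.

Fair forward: F* = S·e^(carry·T), with carry = r = 0.0850
F* = 478.82 · e^(0.0850 × 136/365) = 478.82 · e^0.031671 = 478.82 × 1.032178 = R$494.2275
Market R$499.23 > fair R$494.2275: forward overpriced → cash-and-carry (buy spot, short the forward).
At maturity, profit = |F_mkt − F*| = |499.23 − 494.2275| = R$5.00 per share

R$5.00 per share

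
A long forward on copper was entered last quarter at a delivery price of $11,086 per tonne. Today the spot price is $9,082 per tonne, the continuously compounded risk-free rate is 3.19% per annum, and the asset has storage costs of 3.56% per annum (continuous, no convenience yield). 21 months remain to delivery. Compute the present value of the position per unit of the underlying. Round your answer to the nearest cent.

-$818.28 per tonne

Current fair forward for the remaining 21 months: F = S·e^((r + u)·T), (r + u) = 0.0319 + 0.0356 = 0.0675
F = 9082 · e^(0.0675 × 21/12) = 9082 × 1.12538478 = 10220.7446
Value of long forward = (F − K)·e^(−rT) = (10220.7446 − 11086) · e^(−0.0319·21/12)
= -865.2554 × 0.94570462 = -818.28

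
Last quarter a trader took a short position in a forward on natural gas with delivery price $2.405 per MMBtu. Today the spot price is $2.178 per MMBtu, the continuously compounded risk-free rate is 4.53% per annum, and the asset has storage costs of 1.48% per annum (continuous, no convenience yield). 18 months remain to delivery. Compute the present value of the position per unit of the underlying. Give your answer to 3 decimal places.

$0.020 per MMBtu

Current fair forward for the remaining 18 months: F = S·e^((r + u)·T), (r + u) = 0.0453 + 0.0148 = 0.0601
F = 2.178 · e^(0.0601 × 18/12) = 2.178 × 1.094338 = 2.3835
Value of long forward = (F − K)·e^(−rT) = (2.3835 − 2.405) · e^(−0.0453·18/12)
= -0.0215 × 0.934307 = -0.020
Short position value = −(long value) = $0.020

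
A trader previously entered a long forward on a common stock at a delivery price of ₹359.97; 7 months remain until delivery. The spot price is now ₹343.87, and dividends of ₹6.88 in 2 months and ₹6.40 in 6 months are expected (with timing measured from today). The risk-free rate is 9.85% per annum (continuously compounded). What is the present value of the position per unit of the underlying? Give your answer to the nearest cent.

PV(remaining dividends) I = 6.88·e^(−0.0985·2/12) + 6.40·e^(−0.0985·6/12) = 12.8604
Current forward F = (S − I)·e^(rT) = (343.87 − 12.8604)·e^(0.0985·7/12) = 331.0096 × 1.059141 = 350.5858
Value (long) = (F − K)·e^(−rT) = (350.5858 − 359.97) × 0.944161 = -8.8602
Value = -₹8.86

-₹8.86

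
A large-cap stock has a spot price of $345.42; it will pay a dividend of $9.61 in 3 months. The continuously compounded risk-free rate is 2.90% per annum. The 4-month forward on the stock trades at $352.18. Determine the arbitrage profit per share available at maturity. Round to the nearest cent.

$13.04 per share

PV(dividends) I = 9.61·e^(−0.0290·3/12) = 9.5406
Fair forward F* = (S − I)·e^(rT) = (345.42 − 9.5406)·e^0.009667 = 335.8794 × 1.009714 = 339.1421
Market $352.18 > fair 339.1421: forward overpriced → cash-and-carry (borrow at r, buy the stock and collect the dividends, short the forward).
Profit at T = |F_mkt − F*| = |352.18 − 339.1421| = $13.04 per share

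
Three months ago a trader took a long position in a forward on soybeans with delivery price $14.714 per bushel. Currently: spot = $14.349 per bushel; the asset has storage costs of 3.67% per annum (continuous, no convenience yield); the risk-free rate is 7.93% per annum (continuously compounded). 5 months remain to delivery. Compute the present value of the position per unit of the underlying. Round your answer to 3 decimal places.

Current fair forward for the remaining 5 months: F = S·e^((r + u)·T), (r + u) = 0.0793 + 0.0367 = 0.1160
F = 14.349 · e^(0.1160 × 5/12) = 14.349 × 1.049520 = 15.0596
Value of long forward = (F − K)·e^(−rT) = (15.0596 − 14.714) · e^(−0.0793·5/12)
= 0.3456 × 0.967498 = 0.334

$0.334 per bushel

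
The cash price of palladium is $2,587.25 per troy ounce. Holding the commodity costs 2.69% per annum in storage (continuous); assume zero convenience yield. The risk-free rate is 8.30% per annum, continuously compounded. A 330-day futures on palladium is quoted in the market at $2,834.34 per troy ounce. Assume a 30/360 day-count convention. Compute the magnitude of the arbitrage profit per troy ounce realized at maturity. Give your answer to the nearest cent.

$27.13 per troy ounce

Fair futures: F* = S·e^(carry·T), with carry = (r + u) = 0.0830 + 0.0269 = 0.1099
F* = 2587.25 · e^(0.1099 × 330/360) = 2587.25 · e^0.10074167 = 2587.25 × 1.10599089 = $2861.4749
Market $2834.34 < fair $2861.4749: forward underpriced → reverse cash-and-carry (short spot, go long the forward).
At maturity, profit = |F_mkt − F*| = |2834.34 − 2861.4749| = $27.13 per troy ounce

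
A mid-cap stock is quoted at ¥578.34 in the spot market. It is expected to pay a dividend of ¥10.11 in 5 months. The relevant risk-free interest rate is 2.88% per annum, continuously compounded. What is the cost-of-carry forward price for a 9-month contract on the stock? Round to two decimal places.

¥580.76

PV(dividends) I = 10.11·e^(−0.0288·5/12)
I = 9.9894
F = (S − I)·e^(rT) = (578.34 − 9.9894) · e^(0.0288·9/12)
= 568.3506 · e^0.021600 = 568.3506 × 1.021835 = ¥580.76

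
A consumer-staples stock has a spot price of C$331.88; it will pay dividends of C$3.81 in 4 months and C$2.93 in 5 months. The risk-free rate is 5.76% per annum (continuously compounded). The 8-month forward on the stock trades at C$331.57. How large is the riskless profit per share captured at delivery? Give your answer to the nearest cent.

C$6.45 per share

PV(dividends) I = 3.81·e^(−0.0576·4/12) + 2.93·e^(−0.0576·5/12) = 6.5981
Fair forward F* = (S − I)·e^(rT) = (331.88 − 6.5981)·e^0.038400 = 325.2819 × 1.039147 = 338.0157
Market C$331.57 < fair 338.0157: forward underpriced → reverse cash-and-carry (short the stock, invest proceeds at r, pay the dividends, go long the forward).
Profit at T = |F_mkt − F*| = |331.57 − 338.0157| = C$6.45 per share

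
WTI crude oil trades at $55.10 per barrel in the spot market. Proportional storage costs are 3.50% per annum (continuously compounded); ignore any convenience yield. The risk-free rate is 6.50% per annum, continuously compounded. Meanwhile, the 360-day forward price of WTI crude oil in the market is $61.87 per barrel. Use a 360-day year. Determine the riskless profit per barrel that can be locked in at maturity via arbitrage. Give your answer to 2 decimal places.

Fair forward: F* = S·e^(carry·T), with carry = (r + u) = 0.0650 + 0.0350 = 0.1000
F* = 55.10 · e^(0.1000 × 360/360) = 55.10 · e^0.100000 = 55.10 × 1.105171 = $60.8949
Market $61.87 > fair $60.8949: forward overpriced → cash-and-carry (buy spot, short the forward).
At maturity, profit = |F_mkt − F*| = |61.87 − 60.8949| = $0.98 per barrel

$0.98 per barrel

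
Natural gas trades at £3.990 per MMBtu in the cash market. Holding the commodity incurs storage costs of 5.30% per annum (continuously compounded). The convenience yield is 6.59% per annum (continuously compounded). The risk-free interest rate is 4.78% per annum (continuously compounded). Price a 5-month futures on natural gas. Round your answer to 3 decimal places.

Net carry = r + u − y = 0.0478 + 0.0530 − 0.0659 = 0.0349
F = S·e^((r+u−y)T) = 3.990 · e^(0.0349 × 5/12) = 3.990 · e^0.014542
= 3.990 × 1.014648 = £4.048 per MMBtu

£4.048 per MMBtu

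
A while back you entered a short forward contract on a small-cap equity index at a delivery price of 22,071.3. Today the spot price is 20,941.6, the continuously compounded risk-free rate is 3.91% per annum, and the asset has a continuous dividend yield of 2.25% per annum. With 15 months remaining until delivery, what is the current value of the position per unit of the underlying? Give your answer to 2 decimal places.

657.68

Current fair forward for the remaining 15 months: F = S·e^((r − q)·T), (r − q) = 0.0391 − 0.0225 = 0.0166
F = 20941.6 · e^(0.0166 × 15/12) = 20941.6 × 1.02096678 = 21380.6779
Value of long forward = (F − K)·e^(−rT) = (21380.6779 − 22071.3) · e^(−0.0391·15/12)
= -690.6221 × 0.95230016 = -657.68
Short position value = −(long value) = 657.68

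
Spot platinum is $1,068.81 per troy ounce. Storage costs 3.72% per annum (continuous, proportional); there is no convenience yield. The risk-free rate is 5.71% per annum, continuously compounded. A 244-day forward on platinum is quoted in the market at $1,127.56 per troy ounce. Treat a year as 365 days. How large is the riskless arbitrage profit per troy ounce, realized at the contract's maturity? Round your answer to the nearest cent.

Fair forward: F* = S·e^(carry·T), with carry = (r + u) = 0.0571 + 0.0372 = 0.0943
F* = 1068.81 · e^(0.0943 × 244/365) = 1068.81 · e^0.06303890 = 1068.81 × 1.06506827 = $1138.3556
Market $1127.56 < fair $1138.3556: forward underpriced → reverse cash-and-carry (short spot, go long the forward).
At maturity, profit = |F_mkt − F*| = |1127.56 − 1138.3556| = $10.80 per troy ounce

$10.80 per troy ounce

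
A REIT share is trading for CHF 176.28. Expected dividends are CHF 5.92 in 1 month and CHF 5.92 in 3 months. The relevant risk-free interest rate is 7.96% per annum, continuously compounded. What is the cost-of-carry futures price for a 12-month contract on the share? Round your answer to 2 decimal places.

PV(dividends) I = 5.92·e^(−0.0796·1/12) + 5.92·e^(−0.0796·3/12)
I = 5.8809 + 5.8034 = 11.6843
F = (S − I)·e^(rT) = (176.28 − 11.6843) · e^(0.0796·12/12)
= 164.5957 · e^0.079600 = 164.5957 × 1.082854 = CHF 178.23

CHF 178.23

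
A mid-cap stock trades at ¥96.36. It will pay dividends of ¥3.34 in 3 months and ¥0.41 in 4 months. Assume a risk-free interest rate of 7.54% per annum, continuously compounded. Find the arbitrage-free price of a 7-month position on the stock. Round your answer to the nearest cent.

PV(dividends) I = 3.34·e^(−0.0754·3/12) + 0.41·e^(−0.0754·4/12)
I = 3.2776 + 0.3998 = 3.6774
F = (S − I)·e^(rT) = (96.36 − 3.6774) · e^(0.0754·7/12)
= 92.6826 · e^0.043983 = 92.6826 × 1.044965 = ¥96.85

¥96.85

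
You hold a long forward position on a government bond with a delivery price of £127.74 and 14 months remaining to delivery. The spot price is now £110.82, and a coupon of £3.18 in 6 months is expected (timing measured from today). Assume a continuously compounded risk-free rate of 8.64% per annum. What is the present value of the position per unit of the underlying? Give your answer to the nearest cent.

-£7.72

PV(remaining coupons) I = 3.18·e^(−0.0864·6/12) = 3.0455
Current forward F = (S − I)·e^(rT) = (110.82 − 3.0455)·e^(0.0864·14/12) = 107.7745 × 1.106055 = 119.2045
Value (long) = (F − K)·e^(−rT) = (119.2045 − 127.74) × 0.904114 = -7.7171
Value = -£7.72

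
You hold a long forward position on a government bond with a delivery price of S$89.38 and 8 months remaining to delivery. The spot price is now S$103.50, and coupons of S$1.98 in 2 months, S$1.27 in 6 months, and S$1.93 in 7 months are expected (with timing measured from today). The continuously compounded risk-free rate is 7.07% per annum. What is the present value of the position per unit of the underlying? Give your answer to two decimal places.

PV(remaining coupons) I = 1.98·e^(−0.0707·2/12) + 1.27·e^(−0.0707·6/12) + 1.93·e^(−0.0707·7/12) = 5.0347
Current forward F = (S − I)·e^(rT) = (103.50 − 5.0347)·e^(0.0707·8/12) = 98.4653 × 1.048262 = 103.2174
Value (long) = (F − K)·e^(−rT) = (103.2174 − 89.38) × 0.953960 = 13.2003
Value = S$13.20

S$13.20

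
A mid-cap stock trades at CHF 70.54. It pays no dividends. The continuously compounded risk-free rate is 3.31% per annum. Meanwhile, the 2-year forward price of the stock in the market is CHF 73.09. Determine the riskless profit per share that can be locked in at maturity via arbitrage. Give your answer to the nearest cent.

Fair forward: F* = S·e^(carry·T), with carry = r = 0.0331
F* = 70.54 · e^(0.0331 × 2) = 70.54 · e^0.066200 = 70.54 × 1.068440 = CHF 75.3678
Market CHF 73.09 < fair CHF 75.3678: forward underpriced → reverse cash-and-carry (short spot, go long the forward).
At maturity, profit = |F_mkt − F*| = |73.09 − 75.3678| = CHF 2.28 per share

CHF 2.28 per share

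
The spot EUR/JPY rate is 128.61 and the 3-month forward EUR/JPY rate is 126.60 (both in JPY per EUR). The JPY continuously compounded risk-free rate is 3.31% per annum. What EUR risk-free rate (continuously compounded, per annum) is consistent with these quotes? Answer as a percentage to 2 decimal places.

F = S·e^((r_JPY − r_EUR)T) ⇒ r_EUR = r_JPY − ln(F/S)/T
ln(126.60/128.61) = -0.015752; /(3/12) = -0.063008
r_EUR = 0.0331 + 0.063008 = 0.096108
r_EUR = 9.61%

9.61%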